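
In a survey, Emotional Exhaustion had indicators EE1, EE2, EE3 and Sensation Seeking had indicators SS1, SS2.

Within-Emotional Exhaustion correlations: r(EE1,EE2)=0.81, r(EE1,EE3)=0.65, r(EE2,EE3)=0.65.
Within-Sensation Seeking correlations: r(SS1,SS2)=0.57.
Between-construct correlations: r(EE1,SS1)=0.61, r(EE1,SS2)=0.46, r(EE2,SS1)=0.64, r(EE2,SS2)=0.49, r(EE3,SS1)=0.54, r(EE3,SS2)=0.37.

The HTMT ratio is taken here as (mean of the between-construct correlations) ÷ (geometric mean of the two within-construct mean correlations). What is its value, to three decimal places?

Mean between = 3.11/6 = 0.5183.
Mean within-EE = 2.11/3 = 0.7033; mean within-SS = 0.57/1 = 0.5700.
Geometric mean = √(0.7033 × 0.5700) = 0.6332.
HTMT = 0.5183 / 0.6332 = 0.819.

0.819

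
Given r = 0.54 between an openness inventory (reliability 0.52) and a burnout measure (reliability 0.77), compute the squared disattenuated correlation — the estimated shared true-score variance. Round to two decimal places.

Disattenuated r = 0.54 / √(0.52 × 0.77) = 0.54 / 0.6328 = 0.8534.
Shared true-score variance = 0.8534² = 0.7283 ≈ 0.73.

0.73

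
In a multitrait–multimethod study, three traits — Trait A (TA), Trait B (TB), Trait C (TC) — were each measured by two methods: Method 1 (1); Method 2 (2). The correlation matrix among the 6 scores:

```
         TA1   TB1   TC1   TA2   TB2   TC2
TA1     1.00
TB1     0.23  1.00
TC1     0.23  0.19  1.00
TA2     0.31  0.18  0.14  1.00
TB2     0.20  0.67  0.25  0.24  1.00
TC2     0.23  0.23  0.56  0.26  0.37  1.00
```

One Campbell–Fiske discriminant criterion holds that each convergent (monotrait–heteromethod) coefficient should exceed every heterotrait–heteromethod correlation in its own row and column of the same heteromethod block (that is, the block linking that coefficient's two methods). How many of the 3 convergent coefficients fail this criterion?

Each convergent coefficient versus the relevant comparison correlations:
TA (methods 1·2): 0.31 vs {0.20, 0.18, 0.23, 0.14} → pass.
TB (methods 1·2): 0.67 vs {0.18, 0.20, 0.23, 0.25} → pass.
TC (methods 1·2): 0.56 vs {0.14, 0.23, 0.25, 0.23} → pass.
0 of 3 fail.

0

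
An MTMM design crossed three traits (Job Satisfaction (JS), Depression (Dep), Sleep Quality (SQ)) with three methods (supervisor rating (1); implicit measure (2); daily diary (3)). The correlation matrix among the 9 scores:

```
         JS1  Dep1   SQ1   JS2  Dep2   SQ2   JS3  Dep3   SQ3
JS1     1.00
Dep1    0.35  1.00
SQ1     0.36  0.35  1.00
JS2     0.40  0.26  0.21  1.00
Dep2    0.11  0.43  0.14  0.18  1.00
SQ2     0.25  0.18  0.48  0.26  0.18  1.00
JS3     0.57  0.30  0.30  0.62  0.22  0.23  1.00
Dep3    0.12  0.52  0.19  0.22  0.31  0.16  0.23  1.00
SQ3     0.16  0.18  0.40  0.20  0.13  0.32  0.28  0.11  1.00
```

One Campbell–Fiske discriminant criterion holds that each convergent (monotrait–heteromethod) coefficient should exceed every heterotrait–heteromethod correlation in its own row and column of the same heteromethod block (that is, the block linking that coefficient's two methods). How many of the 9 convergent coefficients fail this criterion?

Each convergent coefficient versus the relevant comparison correlations:
JS (methods 1·2): 0.40 vs {0.11, 0.26, 0.25, 0.21} → pass.
JS (methods 1·3): 0.57 vs {0.12, 0.30, 0.16, 0.30} → pass.
JS (methods 2·3): 0.62 vs {0.22, 0.22, 0.20, 0.23} → pass.
Dep (methods 1·2): 0.43 vs {0.26, 0.11, 0.18, 0.14} → pass.
Dep (methods 1·3): 0.52 vs {0.30, 0.12, 0.18, 0.19} → pass.
Dep (methods 2·3): 0.31 vs {0.22, 0.22, 0.13, 0.16} → pass.
SQ (methods 1·2): 0.48 vs {0.21, 0.25, 0.14, 0.18} → pass.
SQ (methods 1·3): 0.40 vs {0.30, 0.16, 0.19, 0.18} → pass.
SQ (methods 2·3): 0.32 vs {0.23, 0.20, 0.16, 0.13} → pass.
0 of 9 fail.

0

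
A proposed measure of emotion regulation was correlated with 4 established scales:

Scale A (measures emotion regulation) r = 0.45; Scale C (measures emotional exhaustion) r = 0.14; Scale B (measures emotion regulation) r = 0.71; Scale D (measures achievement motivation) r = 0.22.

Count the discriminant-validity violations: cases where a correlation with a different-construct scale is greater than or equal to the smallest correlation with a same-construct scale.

Convergent (same construct = emotion regulation): Scale A, Scale B.
Smallest convergent = 0.45. Discriminant values: 0.14, 0.22; count ≥ 0.45 → 0.

0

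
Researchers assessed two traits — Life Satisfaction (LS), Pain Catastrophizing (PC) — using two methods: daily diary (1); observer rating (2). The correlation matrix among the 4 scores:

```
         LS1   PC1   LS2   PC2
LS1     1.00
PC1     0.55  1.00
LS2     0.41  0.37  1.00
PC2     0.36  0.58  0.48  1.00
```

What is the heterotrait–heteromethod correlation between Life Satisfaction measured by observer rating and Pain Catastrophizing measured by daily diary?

0.37

Different traits and methods: r(LS2, PC1) = 0.37.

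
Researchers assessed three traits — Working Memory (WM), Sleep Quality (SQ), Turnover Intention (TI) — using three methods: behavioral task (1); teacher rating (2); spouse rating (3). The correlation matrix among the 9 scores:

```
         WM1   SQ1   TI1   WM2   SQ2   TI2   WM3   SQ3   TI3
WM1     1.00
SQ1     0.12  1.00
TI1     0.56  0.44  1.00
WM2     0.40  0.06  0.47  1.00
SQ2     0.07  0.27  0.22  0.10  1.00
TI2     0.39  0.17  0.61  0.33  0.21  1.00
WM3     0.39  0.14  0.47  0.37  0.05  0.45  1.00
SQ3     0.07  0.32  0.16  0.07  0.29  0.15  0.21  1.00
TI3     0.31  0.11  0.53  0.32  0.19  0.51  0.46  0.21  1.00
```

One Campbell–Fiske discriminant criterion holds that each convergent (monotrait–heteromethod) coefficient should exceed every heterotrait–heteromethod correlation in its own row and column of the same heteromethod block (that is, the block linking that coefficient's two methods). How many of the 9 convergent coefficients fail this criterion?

3

Checking each validity diagonal entry against its comparison values:
WM (methods 1·2): 0.40 vs {0.07, 0.06, 0.39, 0.47} → fail.
WM (methods 1·3): 0.39 vs {0.07, 0.14, 0.31, 0.47} → fail.
WM (methods 2·3): 0.37 vs {0.07, 0.05, 0.32, 0.45} → fail.
SQ (methods 1·2): 0.27 vs {0.06, 0.07, 0.17, 0.22} → pass.
SQ (methods 1·3): 0.32 vs {0.14, 0.07, 0.11, 0.16} → pass.
SQ (methods 2·3): 0.29 vs {0.05, 0.07, 0.19, 0.15} → pass.
TI (methods 1·2): 0.61 vs {0.47, 0.39, 0.22, 0.17} → pass.
TI (methods 1·3): 0.53 vs {0.47, 0.31, 0.16, 0.11} → pass.
TI (methods 2·3): 0.51 vs {0.45, 0.32, 0.15, 0.19} → pass.
3 of 9 fail.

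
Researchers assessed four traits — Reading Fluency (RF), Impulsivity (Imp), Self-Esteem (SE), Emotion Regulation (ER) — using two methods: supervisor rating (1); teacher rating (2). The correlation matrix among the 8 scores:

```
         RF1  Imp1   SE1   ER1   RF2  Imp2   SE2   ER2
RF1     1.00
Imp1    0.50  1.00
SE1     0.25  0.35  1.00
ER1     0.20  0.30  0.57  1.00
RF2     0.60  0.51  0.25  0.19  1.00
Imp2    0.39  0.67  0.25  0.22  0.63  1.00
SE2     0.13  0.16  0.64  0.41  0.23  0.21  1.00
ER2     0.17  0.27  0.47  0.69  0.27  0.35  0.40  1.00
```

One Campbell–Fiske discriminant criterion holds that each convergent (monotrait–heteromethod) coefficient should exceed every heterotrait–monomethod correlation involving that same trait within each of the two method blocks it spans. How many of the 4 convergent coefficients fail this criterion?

Each convergent coefficient versus the relevant comparison correlations:
RF (methods 1·2): 0.60 vs {0.50, 0.63, 0.25, 0.23, 0.20, 0.27} → fail.
Imp (methods 1·2): 0.67 vs {0.50, 0.63, 0.35, 0.21, 0.30, 0.35} → pass.
SE (methods 1·2): 0.64 vs {0.25, 0.23, 0.35, 0.21, 0.57, 0.40} → pass.
ER (methods 1·2): 0.69 vs {0.20, 0.27, 0.30, 0.35, 0.57, 0.40} → pass.
1 of 4 fail.

1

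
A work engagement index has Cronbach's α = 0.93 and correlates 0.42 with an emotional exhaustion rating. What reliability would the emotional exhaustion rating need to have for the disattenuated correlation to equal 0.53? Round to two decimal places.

0.68

r_true = r_obs / √(r_xx · r_yy) ⇒ 0.53 = 0.42 / √(0.93 · r_yy).
√(0.93 · r_yy) = 0.42 / 0.53 = 0.7925; 0.93 · r_yy = 0.6281; r_yy = 0.6281 / 0.93 ≈ 0.68.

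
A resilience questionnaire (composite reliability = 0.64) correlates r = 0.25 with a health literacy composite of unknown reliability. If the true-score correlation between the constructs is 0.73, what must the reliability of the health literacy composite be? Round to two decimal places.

r_true = r_obs / √(r_xx · r_yy) ⇒ 0.73 = 0.25 / √(0.64 · r_yy).
√(0.64 · r_yy) = 0.25 / 0.73 = 0.3425; 0.64 · r_yy = 0.1173; r_yy = 0.1173 / 0.64 ≈ 0.18.

0.18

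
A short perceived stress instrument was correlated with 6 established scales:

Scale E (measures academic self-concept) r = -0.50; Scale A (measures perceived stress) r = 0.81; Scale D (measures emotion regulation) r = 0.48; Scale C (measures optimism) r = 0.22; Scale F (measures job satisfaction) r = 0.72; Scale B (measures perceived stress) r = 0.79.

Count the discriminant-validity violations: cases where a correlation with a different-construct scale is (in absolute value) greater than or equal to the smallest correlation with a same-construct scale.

Convergent (same construct = perceived stress): Scale A, Scale B.
Smallest convergent = 0.79. Discriminant |r|: 0.50, 0.48, 0.22, 0.72; count ≥ 0.79 → 0.

0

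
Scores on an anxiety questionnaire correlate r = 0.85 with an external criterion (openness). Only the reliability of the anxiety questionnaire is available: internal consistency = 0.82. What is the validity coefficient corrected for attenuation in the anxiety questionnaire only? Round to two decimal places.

Single correction: r_c = r_obs / √r_xx = 0.85 / √0.82 = 0.85 / 0.9055 ≈ 0.94.

0.94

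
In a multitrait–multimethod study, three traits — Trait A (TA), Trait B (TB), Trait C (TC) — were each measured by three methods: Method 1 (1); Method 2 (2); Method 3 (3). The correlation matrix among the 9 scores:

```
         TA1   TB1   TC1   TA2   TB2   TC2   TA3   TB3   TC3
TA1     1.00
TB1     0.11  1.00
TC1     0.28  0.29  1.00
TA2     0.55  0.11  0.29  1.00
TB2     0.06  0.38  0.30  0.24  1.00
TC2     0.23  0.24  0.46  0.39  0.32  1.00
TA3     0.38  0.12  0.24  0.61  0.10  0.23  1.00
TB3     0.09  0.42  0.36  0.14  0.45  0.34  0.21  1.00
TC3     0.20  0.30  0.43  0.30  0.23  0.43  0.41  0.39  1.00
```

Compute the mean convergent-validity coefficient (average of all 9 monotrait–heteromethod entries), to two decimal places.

Convergent values: 0.55, 0.38, 0.61, 0.38, 0.42, 0.45, 0.46, 0.43, 0.43; mean = 4.11/9 = 0.46.

0.46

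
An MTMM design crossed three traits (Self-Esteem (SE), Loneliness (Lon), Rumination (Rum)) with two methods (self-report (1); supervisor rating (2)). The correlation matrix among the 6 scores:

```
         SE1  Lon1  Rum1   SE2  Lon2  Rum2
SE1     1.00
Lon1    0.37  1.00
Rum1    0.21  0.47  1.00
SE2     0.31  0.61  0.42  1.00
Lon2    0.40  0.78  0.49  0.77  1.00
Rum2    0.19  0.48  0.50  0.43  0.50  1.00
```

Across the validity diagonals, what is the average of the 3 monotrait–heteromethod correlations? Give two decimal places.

0.53

Convergent values: 0.31, 0.78, 0.50; mean = 1.59/3 = 0.53.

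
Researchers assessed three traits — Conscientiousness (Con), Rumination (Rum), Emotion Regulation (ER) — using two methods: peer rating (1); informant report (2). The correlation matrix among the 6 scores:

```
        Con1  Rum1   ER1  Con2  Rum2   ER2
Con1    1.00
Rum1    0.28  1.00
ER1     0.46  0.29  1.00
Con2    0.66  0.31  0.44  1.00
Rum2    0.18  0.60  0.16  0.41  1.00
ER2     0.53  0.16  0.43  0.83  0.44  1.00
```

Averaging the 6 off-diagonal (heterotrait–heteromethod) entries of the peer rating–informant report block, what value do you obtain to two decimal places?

0.30

HTHM values (method 1 × method 2): 0.18, 0.53, 0.31, 0.16, 0.44, 0.16; mean = 1.78/6 = 0.30.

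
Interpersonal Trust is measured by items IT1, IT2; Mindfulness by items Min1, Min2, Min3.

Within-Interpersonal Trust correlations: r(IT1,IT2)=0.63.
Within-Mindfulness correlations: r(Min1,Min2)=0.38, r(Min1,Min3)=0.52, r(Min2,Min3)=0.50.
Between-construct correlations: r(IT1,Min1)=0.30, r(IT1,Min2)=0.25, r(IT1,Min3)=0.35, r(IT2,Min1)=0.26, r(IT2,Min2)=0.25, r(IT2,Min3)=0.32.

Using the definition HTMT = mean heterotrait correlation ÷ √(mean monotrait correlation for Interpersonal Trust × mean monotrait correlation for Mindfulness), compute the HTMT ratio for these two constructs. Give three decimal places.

0.532

Mean heterotrait r = 1.73/6 = 0.2883.
Mean within-IT = 0.63/1 = 0.6300; mean within-Min = 1.40/3 = 0.4667.
Geometric mean = √(0.6300 × 0.4667) = 0.5422.
HTMT = 0.2883 / 0.5422 = 0.532.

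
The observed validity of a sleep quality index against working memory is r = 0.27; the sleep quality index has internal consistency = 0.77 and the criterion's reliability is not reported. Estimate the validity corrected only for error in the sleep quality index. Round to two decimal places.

0.31

Single correction: r_c = r_obs / √r_xx = 0.27 / √0.77 = 0.27 / 0.8775 ≈ 0.31.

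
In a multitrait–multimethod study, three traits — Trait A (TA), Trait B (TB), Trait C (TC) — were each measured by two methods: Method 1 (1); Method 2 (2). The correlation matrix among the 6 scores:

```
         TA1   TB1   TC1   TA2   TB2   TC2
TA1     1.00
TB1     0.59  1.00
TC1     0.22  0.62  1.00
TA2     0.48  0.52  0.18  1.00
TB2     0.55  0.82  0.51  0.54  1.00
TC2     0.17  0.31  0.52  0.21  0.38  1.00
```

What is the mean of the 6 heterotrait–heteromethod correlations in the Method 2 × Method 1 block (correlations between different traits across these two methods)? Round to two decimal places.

HTHM values (method 2 × method 1): 0.52, 0.18, 0.55, 0.51, 0.17, 0.31; mean = 2.24/6 = 0.37.

0.37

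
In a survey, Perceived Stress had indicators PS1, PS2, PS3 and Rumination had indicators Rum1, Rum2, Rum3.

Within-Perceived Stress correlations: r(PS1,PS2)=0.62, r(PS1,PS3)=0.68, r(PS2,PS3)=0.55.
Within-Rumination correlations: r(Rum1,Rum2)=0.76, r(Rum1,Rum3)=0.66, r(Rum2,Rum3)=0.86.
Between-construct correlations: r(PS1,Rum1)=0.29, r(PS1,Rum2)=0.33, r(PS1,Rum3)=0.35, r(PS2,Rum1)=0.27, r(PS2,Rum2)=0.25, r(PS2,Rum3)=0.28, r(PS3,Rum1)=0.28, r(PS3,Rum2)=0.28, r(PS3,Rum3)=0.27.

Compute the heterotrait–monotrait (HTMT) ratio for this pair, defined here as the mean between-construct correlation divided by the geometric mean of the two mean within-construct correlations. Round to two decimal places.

0.42

Mean between = 2.60/9 = 0.2889.
Mean within-PS = 1.85/3 = 0.6167; mean within-Rum = 2.28/3 = 0.7600.
Geometric mean = √(0.6167 × 0.7600) = 0.6846.
HTMT = 0.2889 / 0.6846 = 0.42.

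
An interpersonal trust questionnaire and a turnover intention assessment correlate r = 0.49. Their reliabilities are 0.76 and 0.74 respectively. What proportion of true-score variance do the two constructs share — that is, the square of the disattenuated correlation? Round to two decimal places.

Disattenuated r = 0.49 / √(0.76 × 0.74) = 0.49 / 0.7499 = 0.6534.
Shared true-score variance = 0.6534² = 0.4269 ≈ 0.43.

0.43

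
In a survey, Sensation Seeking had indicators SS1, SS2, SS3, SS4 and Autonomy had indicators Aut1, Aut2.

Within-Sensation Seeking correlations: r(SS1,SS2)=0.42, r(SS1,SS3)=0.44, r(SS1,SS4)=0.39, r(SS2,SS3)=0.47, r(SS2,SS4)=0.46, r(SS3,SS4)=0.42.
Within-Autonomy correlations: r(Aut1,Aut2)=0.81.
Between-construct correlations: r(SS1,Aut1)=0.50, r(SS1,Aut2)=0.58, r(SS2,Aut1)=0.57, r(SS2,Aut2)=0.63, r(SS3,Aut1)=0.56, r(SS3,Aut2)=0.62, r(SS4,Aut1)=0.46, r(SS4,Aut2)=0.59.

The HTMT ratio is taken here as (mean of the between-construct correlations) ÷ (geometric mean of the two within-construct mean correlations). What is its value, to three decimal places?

Mean heterotrait r = 4.51/8 = 0.5638.
Mean within-SS = 2.60/6 = 0.4333; mean within-Aut = 0.81/1 = 0.8100.
Geometric mean = √(0.4333 × 0.8100) = 0.5924.
HTMT = 0.5638 / 0.5924 = 0.952.

0.952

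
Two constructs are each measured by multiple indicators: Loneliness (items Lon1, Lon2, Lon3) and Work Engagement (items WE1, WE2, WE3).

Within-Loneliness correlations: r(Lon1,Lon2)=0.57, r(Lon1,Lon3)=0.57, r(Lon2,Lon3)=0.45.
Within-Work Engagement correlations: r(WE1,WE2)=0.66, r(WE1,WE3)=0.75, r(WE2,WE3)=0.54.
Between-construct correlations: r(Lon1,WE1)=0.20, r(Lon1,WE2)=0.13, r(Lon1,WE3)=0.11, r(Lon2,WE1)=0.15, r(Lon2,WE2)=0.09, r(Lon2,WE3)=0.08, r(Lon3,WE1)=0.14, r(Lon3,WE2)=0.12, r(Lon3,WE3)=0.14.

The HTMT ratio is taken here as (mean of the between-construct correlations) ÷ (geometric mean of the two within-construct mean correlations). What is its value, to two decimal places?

0.22

Between-construct mean = 1.16/9 = 0.1289.
Mean within-Lon = 1.59/3 = 0.5300; mean within-WE = 1.95/3 = 0.6500.
Geometric mean = √(0.5300 × 0.6500) = 0.5869.
HTMT = 0.1289 / 0.5869 = 0.22.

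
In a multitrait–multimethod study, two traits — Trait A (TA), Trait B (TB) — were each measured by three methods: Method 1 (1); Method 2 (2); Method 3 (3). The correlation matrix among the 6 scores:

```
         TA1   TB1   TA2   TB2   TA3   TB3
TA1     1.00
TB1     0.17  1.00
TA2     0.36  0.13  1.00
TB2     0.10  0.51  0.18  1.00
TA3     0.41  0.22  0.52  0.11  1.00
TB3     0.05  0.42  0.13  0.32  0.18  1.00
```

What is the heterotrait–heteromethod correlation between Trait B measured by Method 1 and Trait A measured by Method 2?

Different traits and methods: r(TB1, TA2) = 0.13.

0.13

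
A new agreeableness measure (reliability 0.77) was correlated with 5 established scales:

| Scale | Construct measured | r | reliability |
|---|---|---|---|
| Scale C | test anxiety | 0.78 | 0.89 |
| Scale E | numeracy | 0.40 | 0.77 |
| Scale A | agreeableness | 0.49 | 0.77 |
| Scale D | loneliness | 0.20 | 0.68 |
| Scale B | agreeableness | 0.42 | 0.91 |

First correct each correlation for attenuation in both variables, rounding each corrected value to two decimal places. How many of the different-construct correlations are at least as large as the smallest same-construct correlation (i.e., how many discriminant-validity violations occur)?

Disattenuated r (r / √(r_scale · r_new)):
  Scale C (disc): 0.78 / √(0.89·0.77) = 0.94
  Scale E (disc): 0.40 / √(0.77·0.77) = 0.52
  Scale A (conv): 0.49 / √(0.77·0.77) = 0.64
  Scale D (disc): 0.20 / √(0.68·0.77) = 0.28
  Scale B (conv): 0.42 / √(0.91·0.77) = 0.50
Smallest convergent = 0.50. Discriminant values: 0.94, 0.52, 0.28; count ≥ 0.50 → 2.

2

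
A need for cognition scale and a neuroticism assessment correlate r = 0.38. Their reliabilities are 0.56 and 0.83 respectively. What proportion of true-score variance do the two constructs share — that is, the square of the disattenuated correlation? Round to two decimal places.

Disattenuated r = 0.38 / √(0.56 × 0.83) = 0.38 / 0.6818 = 0.5573.
Shared true-score variance = 0.5573² = 0.3106 ≈ 0.31.

0.31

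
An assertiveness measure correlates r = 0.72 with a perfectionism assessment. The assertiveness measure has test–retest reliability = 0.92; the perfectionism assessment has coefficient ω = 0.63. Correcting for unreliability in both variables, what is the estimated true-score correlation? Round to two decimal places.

r_true = r_obs / √(r_xx · r_yy) = 0.72 / √(0.92 × 0.63) = 0.72 / √0.5796 = 0.72 / 0.7613 ≈ 0.95.

0.95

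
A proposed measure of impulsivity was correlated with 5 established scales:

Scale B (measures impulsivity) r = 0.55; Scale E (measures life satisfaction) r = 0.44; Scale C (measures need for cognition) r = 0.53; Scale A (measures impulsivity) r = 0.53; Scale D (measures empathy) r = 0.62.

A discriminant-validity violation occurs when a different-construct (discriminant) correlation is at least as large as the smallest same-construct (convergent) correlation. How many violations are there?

Convergent (same construct = impulsivity): Scale B, Scale A.
Smallest convergent = 0.53. Discriminant values: 0.44, 0.53, 0.62; count ≥ 0.53 → 2.

2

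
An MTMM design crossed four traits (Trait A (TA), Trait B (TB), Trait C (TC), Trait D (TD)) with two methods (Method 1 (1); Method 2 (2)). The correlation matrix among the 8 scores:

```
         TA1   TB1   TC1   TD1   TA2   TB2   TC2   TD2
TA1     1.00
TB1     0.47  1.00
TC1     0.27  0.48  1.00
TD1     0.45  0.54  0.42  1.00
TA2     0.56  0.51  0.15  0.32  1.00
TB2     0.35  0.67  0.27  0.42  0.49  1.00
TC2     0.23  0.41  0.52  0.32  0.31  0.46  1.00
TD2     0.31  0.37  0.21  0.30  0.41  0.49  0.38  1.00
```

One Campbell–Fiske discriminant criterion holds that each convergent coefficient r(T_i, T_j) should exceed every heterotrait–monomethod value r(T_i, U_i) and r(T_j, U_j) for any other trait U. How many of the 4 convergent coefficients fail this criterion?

1

Checking each validity diagonal entry against its comparison values:
TA (methods 1·2): 0.56 vs {0.47, 0.49, 0.27, 0.31, 0.45, 0.41} → pass.
TB (methods 1·2): 0.67 vs {0.47, 0.49, 0.48, 0.46, 0.54, 0.49} → pass.
TC (methods 1·2): 0.52 vs {0.27, 0.31, 0.48, 0.46, 0.42, 0.38} → pass.
TD (methods 1·2): 0.30 vs {0.45, 0.41, 0.54, 0.49, 0.42, 0.38} → fail.
1 of 4 fail.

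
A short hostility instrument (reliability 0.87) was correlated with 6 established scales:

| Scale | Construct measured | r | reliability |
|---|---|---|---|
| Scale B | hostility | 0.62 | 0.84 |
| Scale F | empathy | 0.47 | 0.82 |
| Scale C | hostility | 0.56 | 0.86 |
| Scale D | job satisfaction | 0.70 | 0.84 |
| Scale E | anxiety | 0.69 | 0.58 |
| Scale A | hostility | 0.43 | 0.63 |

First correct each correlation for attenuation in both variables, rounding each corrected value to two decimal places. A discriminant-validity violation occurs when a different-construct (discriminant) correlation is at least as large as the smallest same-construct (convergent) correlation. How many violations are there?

Disattenuated r (r / √(r_scale · r_new)):
  Scale B (conv): 0.62 / √(0.84·0.87) = 0.73
  Scale F (disc): 0.47 / √(0.82·0.87) = 0.56
  Scale C (conv): 0.56 / √(0.86·0.87) = 0.65
  Scale D (disc): 0.70 / √(0.84·0.87) = 0.82
  Scale E (disc): 0.69 / √(0.58·0.87) = 0.97
  Scale A (conv): 0.43 / √(0.63·0.87) = 0.58
Smallest convergent = 0.58. Discriminant values: 0.56, 0.82, 0.97; count ≥ 0.58 → 2.

2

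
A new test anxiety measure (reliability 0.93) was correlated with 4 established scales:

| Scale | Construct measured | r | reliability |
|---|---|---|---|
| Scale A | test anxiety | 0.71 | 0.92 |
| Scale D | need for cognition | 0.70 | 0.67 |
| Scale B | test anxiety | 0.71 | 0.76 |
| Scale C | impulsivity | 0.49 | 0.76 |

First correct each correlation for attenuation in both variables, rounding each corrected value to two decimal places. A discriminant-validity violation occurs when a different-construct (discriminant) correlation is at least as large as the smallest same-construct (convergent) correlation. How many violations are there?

1

Disattenuated r (r / √(r_scale · r_new)):
  Scale A (conv): 0.71 / √(0.92·0.93) = 0.77
  Scale D (disc): 0.70 / √(0.67·0.93) = 0.89
  Scale B (conv): 0.71 / √(0.76·0.93) = 0.84
  Scale C (disc): 0.49 / √(0.76·0.93) = 0.58
Smallest convergent = 0.77. Discriminant values: 0.89, 0.58; count ≥ 0.77 → 1.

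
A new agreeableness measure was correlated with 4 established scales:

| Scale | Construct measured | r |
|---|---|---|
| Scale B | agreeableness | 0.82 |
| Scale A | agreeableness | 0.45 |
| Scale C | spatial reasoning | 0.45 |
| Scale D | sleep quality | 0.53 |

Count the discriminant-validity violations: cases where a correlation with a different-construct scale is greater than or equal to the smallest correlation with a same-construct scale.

Convergent (same construct = agreeableness): Scale B, Scale A.
Smallest convergent = 0.45. Discriminant values: 0.45, 0.53; count ≥ 0.45 → 2.

2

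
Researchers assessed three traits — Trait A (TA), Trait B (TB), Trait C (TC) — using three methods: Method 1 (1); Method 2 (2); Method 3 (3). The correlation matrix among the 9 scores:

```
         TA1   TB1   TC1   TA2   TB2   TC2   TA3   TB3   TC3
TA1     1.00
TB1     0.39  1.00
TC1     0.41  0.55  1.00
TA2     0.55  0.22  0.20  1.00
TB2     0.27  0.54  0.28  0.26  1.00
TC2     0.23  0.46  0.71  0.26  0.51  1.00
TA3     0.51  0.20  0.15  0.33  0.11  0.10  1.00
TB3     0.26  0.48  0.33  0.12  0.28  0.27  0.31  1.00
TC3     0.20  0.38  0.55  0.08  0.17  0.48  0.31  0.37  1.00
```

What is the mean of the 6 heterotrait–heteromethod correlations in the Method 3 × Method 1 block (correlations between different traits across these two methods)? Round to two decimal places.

0.25

HTHM values (method 3 × method 1): 0.20, 0.15, 0.26, 0.33, 0.20, 0.38; mean = 1.52/6 = 0.25.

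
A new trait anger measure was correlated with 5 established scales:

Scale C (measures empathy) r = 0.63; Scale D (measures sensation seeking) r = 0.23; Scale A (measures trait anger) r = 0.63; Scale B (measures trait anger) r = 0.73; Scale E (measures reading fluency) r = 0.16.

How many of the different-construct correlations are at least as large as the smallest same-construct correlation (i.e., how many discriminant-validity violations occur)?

1

Convergent (same construct = trait anger): Scale A, Scale B.
Smallest convergent = 0.63. Discriminant values: 0.63, 0.23, 0.16; count ≥ 0.63 → 1.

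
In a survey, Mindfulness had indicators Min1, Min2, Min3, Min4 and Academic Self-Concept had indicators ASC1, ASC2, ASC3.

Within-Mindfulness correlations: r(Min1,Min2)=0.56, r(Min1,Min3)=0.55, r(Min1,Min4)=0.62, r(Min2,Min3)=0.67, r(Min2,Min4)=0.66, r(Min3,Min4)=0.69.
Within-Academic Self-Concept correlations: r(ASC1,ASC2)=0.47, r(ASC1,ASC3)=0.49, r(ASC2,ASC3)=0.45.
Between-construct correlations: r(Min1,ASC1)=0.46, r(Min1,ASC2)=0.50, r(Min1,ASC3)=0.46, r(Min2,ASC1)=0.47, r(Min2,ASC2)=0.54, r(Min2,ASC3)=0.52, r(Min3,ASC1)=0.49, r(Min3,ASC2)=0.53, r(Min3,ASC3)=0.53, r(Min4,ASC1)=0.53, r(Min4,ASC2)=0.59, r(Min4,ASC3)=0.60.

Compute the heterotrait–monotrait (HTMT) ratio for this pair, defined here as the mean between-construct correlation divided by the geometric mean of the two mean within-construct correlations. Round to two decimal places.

0.96

Mean between = 6.22/12 = 0.5183.
Mean within-Min = 3.75/6 = 0.6250; mean within-ASC = 1.41/3 = 0.4700.
Geometric mean = √(0.6250 × 0.4700) = 0.5420.
HTMT = 0.5183 / 0.5420 = 0.96.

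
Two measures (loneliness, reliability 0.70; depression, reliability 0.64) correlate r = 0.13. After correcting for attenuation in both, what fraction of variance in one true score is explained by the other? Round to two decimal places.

Disattenuated r = 0.13 / √(0.70 × 0.64) = 0.13 / 0.6693 = 0.1942.
Shared true-score variance = 0.1942² = 0.0377 ≈ 0.04.

0.04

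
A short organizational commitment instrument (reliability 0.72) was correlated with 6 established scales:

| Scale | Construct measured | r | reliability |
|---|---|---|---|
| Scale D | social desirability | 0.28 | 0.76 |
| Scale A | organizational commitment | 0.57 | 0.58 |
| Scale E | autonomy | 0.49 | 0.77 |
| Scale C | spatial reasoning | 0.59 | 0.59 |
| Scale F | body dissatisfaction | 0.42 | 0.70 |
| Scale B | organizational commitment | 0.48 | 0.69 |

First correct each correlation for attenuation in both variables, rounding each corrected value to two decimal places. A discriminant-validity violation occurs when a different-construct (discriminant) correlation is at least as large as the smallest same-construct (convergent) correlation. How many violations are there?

Disattenuated r (r / √(r_scale · r_new)):
  Scale D (disc): 0.28 / √(0.76·0.72) = 0.38
  Scale A (conv): 0.57 / √(0.58·0.72) = 0.88
  Scale E (disc): 0.49 / √(0.77·0.72) = 0.66
  Scale C (disc): 0.59 / √(0.59·0.72) = 0.91
  Scale F (disc): 0.42 / √(0.70·0.72) = 0.59
  Scale B (conv): 0.48 / √(0.69·0.72) = 0.68
Smallest convergent = 0.68. Discriminant values: 0.38, 0.66, 0.91, 0.59; count ≥ 0.68 → 1.

1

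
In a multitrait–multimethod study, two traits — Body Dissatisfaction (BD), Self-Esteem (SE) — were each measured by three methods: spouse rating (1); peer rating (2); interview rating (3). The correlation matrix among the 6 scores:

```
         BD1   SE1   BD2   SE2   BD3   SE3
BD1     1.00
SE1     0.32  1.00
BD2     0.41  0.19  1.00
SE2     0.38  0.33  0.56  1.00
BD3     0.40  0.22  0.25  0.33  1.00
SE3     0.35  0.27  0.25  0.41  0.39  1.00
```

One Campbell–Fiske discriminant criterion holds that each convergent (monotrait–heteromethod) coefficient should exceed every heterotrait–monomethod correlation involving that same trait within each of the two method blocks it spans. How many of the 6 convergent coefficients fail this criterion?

5

Checking each validity diagonal entry against its comparison values:
BD (methods 1·2): 0.41 vs {0.32, 0.56} → fail.
BD (methods 1·3): 0.40 vs {0.32, 0.39} → pass.
BD (methods 2·3): 0.25 vs {0.56, 0.39} → fail.
SE (methods 1·2): 0.33 vs {0.32, 0.56} → fail.
SE (methods 1·3): 0.27 vs {0.32, 0.39} → fail.
SE (methods 2·3): 0.41 vs {0.56, 0.39} → fail.
5 of 6 fail.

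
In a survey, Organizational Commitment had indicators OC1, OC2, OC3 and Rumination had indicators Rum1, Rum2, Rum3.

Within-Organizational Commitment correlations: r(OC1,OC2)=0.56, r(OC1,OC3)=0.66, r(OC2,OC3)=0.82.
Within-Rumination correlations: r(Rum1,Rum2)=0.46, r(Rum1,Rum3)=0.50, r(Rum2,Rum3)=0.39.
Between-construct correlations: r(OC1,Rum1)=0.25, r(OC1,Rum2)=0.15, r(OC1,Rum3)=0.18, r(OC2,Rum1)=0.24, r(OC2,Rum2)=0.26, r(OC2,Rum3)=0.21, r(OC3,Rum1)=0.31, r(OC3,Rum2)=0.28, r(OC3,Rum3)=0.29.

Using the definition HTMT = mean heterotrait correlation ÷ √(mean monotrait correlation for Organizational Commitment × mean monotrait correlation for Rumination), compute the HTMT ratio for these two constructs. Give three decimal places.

Mean heterotrait r = 2.17/9 = 0.2411.
Mean within-OC = 2.04/3 = 0.6800; mean within-Rum = 1.35/3 = 0.4500.
Geometric mean = √(0.6800 × 0.4500) = 0.5532.
HTMT = 0.2411 / 0.5532 = 0.436.

0.436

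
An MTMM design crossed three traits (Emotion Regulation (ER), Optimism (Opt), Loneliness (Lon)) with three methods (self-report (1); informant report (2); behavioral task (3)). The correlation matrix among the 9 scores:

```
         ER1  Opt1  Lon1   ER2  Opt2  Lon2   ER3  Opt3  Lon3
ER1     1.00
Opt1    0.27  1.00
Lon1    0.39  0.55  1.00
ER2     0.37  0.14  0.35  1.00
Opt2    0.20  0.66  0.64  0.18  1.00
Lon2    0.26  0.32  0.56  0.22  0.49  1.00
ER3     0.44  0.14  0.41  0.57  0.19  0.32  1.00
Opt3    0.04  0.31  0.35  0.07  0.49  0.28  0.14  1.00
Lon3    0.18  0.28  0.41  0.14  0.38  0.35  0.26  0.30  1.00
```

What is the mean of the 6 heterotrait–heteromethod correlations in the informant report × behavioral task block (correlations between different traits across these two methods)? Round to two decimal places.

0.23

HTHM values (method 2 × method 3): 0.07, 0.14, 0.19, 0.38, 0.32, 0.28; mean = 1.38/6 = 0.23.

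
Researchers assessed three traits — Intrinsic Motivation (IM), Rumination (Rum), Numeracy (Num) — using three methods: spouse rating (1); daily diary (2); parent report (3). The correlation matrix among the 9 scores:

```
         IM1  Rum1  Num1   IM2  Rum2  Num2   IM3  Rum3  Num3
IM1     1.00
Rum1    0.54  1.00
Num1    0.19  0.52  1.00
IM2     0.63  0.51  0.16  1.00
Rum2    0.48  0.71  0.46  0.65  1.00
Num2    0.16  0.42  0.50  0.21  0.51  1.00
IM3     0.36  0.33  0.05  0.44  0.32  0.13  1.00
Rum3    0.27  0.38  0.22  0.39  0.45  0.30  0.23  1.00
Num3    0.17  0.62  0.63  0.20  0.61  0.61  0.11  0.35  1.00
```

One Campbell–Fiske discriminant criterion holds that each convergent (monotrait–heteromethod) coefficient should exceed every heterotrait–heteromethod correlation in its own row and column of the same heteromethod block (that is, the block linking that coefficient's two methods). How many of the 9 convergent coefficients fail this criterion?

Checking each validity diagonal entry against its comparison values:
IM (methods 1·2): 0.63 vs {0.48, 0.51, 0.16, 0.16} → pass.
IM (methods 1·3): 0.36 vs {0.27, 0.33, 0.17, 0.05} → pass.
IM (methods 2·3): 0.44 vs {0.39, 0.32, 0.20, 0.13} → pass.
Rum (methods 1·2): 0.71 vs {0.51, 0.48, 0.42, 0.46} → pass.
Rum (methods 1·3): 0.38 vs {0.33, 0.27, 0.62, 0.22} → fail.
Rum (methods 2·3): 0.45 vs {0.32, 0.39, 0.61, 0.30} → fail.
Num (methods 1·2): 0.50 vs {0.16, 0.16, 0.46, 0.42} → pass.
Num (methods 1·3): 0.63 vs {0.05, 0.17, 0.22, 0.62} → pass.
Num (methods 2·3): 0.61 vs {0.13, 0.20, 0.30, 0.61} → fail.
3 of 9 fail.

3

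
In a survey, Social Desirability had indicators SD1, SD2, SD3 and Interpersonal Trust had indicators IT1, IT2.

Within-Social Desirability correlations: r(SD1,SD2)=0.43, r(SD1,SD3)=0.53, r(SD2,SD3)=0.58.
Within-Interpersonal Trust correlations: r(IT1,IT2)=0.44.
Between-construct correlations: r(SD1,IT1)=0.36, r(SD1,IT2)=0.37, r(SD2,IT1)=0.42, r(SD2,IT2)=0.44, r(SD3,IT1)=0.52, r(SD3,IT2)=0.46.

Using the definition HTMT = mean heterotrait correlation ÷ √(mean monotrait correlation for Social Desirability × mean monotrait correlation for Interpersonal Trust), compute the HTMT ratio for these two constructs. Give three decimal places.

0.901

Between-construct mean = 2.57/6 = 0.4283.
Mean within-SD = 1.54/3 = 0.5133; mean within-IT = 0.44/1 = 0.4400.
Geometric mean = √(0.5133 × 0.4400) = 0.4752.
HTMT = 0.4283 / 0.4752 = 0.901.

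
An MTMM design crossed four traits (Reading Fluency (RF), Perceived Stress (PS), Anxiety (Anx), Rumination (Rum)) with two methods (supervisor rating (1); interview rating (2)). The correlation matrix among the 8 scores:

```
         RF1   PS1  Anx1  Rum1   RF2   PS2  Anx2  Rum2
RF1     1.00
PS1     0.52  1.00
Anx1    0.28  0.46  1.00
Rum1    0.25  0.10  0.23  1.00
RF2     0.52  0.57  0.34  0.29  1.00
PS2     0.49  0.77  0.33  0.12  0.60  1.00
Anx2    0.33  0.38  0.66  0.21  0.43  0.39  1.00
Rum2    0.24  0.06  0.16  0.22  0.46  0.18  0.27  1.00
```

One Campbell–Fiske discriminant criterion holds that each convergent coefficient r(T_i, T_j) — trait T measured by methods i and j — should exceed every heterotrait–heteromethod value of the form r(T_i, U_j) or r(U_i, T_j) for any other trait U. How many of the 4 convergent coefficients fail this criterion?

Convergent coefficients and their comparison sets:
RF (methods 1·2): 0.52 vs {0.49, 0.57, 0.33, 0.34, 0.24, 0.29} → fail.
PS (methods 1·2): 0.77 vs {0.57, 0.49, 0.38, 0.33, 0.06, 0.12} → pass.
Anx (methods 1·2): 0.66 vs {0.34, 0.33, 0.33, 0.38, 0.16, 0.21} → pass.
Rum (methods 1·2): 0.22 vs {0.29, 0.24, 0.12, 0.06, 0.21, 0.16} → fail.
2 of 4 fail.

2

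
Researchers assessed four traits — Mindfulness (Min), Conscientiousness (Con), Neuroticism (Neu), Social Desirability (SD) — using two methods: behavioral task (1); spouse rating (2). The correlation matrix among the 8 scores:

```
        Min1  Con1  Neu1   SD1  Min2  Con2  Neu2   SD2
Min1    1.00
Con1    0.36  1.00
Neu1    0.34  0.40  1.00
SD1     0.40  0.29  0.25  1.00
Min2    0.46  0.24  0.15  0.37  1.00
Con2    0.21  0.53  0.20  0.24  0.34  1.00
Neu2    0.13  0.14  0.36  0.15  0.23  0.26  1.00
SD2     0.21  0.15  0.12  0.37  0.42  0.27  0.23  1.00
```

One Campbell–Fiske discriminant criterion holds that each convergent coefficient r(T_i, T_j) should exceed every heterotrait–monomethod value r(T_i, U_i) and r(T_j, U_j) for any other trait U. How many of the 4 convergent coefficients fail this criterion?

2

Each convergent coefficient versus the relevant comparison correlations:
Min (methods 1·2): 0.46 vs {0.36, 0.34, 0.34, 0.23, 0.40, 0.42} → pass.
Con (methods 1·2): 0.53 vs {0.36, 0.34, 0.40, 0.26, 0.29, 0.27} → pass.
Neu (methods 1·2): 0.36 vs {0.34, 0.23, 0.40, 0.26, 0.25, 0.23} → fail.
SD (methods 1·2): 0.37 vs {0.40, 0.42, 0.29, 0.27, 0.25, 0.23} → fail.
2 of 4 fail.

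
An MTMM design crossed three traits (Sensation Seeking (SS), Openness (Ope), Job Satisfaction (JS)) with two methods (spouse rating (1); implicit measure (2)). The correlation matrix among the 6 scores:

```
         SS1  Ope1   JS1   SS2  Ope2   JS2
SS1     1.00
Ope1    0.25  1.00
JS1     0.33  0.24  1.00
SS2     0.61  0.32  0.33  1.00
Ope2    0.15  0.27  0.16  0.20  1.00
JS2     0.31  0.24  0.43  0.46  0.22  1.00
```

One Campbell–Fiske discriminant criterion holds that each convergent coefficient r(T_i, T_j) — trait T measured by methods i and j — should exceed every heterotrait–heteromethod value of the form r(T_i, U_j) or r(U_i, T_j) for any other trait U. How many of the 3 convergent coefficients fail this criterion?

Checking each validity diagonal entry against its comparison values:
SS (methods 1·2): 0.61 vs {0.15, 0.32, 0.31, 0.33} → pass.
Ope (methods 1·2): 0.27 vs {0.32, 0.15, 0.24, 0.16} → fail.
JS (methods 1·2): 0.43 vs {0.33, 0.31, 0.16, 0.24} → pass.
1 of 3 fail.

1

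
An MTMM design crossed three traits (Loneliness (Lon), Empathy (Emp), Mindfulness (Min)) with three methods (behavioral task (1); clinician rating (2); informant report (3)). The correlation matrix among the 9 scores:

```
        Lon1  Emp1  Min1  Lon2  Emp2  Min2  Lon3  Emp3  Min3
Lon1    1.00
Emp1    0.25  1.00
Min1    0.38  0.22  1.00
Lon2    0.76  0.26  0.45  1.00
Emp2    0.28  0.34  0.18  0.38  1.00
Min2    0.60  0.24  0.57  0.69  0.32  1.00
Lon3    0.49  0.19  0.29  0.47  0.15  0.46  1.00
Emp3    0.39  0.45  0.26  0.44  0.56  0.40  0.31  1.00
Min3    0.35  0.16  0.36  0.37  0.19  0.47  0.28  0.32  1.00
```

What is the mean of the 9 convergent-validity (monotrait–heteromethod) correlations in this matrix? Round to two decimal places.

0.50

Convergent values: 0.76, 0.49, 0.47, 0.34, 0.45, 0.56, 0.57, 0.36, 0.47; mean = 4.47/9 = 0.50.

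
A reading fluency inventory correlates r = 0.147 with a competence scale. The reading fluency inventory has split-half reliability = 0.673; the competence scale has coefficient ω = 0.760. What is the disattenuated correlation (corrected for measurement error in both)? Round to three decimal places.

r_true = r_obs / √(r_xx · r_yy) = 0.147 / √(0.673 × 0.760) = 0.147 / √0.511480 = 0.147 / 0.7152 ≈ 0.206.

0.206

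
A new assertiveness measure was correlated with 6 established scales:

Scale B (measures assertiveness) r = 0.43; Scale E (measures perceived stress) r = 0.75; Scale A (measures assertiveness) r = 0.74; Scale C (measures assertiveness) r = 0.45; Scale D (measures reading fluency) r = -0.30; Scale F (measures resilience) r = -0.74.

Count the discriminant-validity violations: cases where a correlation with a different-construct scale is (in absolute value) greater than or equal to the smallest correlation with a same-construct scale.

Convergent (same construct = assertiveness): Scale B, Scale A, Scale C.
Smallest convergent = 0.43. Discriminant |r|: 0.75, 0.30, 0.74; count ≥ 0.43 → 2.

2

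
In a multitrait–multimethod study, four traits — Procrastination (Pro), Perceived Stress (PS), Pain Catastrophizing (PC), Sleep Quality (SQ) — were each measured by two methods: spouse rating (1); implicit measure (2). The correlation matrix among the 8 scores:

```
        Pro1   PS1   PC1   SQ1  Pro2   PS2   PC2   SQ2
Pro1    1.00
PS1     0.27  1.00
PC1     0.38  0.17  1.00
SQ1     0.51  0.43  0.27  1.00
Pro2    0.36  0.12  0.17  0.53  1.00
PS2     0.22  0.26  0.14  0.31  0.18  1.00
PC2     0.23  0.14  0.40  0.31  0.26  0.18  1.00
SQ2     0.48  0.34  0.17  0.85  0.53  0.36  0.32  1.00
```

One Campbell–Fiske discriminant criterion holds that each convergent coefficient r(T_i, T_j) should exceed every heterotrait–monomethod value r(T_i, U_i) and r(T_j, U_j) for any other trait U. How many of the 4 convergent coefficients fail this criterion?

Each convergent coefficient versus the relevant comparison correlations:
Pro (methods 1·2): 0.36 vs {0.27, 0.18, 0.38, 0.26, 0.51, 0.53} → fail.
PS (methods 1·2): 0.26 vs {0.27, 0.18, 0.17, 0.18, 0.43, 0.36} → fail.
PC (methods 1·2): 0.40 vs {0.38, 0.26, 0.17, 0.18, 0.27, 0.32} → pass.
SQ (methods 1·2): 0.85 vs {0.51, 0.53, 0.43, 0.36, 0.27, 0.32} → pass.
2 of 4 fail.

2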